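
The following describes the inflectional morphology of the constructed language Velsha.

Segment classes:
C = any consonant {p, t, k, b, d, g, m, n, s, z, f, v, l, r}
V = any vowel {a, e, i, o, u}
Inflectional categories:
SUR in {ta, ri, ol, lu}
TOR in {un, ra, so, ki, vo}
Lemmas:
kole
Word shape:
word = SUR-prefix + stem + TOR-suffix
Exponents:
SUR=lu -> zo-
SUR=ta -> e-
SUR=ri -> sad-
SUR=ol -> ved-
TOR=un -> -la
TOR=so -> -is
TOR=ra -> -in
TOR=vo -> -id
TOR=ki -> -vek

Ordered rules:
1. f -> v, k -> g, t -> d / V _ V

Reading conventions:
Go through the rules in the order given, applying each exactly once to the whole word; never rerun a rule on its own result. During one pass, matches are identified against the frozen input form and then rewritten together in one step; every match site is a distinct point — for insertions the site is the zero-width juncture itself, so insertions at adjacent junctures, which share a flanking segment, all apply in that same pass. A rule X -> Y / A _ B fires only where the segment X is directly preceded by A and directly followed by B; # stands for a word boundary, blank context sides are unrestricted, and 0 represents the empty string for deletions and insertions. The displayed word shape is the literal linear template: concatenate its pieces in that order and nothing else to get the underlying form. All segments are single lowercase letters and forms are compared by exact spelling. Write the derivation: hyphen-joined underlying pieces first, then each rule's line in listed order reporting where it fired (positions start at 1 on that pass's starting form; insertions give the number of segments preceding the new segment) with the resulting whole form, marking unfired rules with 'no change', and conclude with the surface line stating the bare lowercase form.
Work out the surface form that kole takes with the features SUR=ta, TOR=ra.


underlying: e-kole-in
1. f -> v, k -> g, t -> d / V _ V: fires at position(s) 2: egolein
surface: egolein


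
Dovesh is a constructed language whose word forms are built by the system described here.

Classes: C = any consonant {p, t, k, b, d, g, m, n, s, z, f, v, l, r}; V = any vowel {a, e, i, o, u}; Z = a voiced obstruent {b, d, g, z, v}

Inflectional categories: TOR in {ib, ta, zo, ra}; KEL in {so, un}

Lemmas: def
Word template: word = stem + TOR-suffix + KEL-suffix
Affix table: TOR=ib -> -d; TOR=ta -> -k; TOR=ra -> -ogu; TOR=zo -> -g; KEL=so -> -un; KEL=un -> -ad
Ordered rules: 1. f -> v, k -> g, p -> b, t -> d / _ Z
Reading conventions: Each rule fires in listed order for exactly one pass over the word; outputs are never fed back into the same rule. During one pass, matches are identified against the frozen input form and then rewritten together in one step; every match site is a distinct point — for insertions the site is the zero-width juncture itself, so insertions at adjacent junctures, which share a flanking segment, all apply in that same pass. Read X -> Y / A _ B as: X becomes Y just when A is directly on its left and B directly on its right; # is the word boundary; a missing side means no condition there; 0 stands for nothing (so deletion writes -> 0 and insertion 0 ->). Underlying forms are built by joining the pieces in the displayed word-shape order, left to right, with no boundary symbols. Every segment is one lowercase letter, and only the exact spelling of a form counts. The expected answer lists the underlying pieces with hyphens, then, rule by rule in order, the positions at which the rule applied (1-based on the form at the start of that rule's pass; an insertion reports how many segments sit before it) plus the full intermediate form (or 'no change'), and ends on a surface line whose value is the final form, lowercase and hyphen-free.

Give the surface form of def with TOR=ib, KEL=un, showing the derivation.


underlying: def-d-ad
1. f -> v, k -> g, p -> b, t -> d / _ Z: fires at position(s) 3: devdad
surface: devdad


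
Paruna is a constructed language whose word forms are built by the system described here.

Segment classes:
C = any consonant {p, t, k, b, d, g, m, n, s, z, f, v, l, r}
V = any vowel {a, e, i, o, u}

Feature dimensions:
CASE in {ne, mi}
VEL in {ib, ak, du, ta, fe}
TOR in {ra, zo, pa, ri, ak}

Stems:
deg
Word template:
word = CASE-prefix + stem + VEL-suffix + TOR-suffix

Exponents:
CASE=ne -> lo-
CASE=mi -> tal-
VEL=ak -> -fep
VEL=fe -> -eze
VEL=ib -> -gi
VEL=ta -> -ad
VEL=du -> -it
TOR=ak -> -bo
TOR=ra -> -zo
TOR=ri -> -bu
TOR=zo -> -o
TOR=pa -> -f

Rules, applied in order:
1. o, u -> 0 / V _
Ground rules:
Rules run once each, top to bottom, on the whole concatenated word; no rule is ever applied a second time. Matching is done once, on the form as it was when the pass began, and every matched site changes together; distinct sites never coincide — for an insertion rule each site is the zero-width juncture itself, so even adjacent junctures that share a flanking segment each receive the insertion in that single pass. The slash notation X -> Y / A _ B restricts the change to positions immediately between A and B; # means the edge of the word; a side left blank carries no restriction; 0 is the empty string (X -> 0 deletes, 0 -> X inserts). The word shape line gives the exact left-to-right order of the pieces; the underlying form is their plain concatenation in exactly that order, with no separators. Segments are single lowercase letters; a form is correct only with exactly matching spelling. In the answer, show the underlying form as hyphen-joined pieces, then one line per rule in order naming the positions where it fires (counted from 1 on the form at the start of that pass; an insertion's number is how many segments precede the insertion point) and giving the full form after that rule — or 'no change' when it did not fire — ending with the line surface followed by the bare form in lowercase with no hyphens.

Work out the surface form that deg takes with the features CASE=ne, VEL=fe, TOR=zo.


underlying: lo-deg-eze-o
1. o, u -> 0 / V _: fires at position(s) 9: lodegeze
surface: lodegeze


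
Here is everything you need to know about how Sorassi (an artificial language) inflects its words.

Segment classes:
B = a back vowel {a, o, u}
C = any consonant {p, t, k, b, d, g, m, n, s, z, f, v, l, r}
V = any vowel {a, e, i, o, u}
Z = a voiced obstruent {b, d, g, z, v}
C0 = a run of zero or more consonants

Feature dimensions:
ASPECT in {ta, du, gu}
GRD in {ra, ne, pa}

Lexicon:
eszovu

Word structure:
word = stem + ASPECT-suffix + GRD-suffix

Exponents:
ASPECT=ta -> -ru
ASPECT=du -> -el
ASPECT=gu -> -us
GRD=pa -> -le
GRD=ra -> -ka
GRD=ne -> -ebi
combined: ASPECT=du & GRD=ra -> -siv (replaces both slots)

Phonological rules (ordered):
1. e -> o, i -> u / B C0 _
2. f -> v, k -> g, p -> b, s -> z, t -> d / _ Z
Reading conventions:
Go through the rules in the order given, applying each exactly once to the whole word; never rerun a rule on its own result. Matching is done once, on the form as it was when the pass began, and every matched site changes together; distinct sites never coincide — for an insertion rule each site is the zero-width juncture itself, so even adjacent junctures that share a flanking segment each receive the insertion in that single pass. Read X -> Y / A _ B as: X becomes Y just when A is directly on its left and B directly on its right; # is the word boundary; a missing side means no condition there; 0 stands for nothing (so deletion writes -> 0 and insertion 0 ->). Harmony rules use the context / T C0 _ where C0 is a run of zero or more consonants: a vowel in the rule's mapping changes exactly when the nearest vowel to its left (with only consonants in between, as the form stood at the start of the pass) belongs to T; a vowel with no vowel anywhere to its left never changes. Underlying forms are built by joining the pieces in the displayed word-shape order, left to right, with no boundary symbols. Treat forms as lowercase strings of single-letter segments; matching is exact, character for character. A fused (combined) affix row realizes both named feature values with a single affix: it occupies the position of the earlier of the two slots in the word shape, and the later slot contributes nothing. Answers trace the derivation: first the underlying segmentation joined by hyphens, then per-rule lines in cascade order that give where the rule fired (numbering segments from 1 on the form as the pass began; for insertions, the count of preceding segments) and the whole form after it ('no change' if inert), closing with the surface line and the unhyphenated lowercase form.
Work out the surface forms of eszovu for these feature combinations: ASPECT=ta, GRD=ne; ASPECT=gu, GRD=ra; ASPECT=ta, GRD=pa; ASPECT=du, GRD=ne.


cell ASPECT=ta, GRD=ne:
underlying: eszovu-ru-ebi
1. e -> o, i -> u / B C0 _: fires at position(s) 9: eszovuruobi
2. f -> v, k -> g, p -> b, s -> z, t -> d / _ Z: fires at position(s) 2: ezzovuruobi
surface: ezzovuruobi

cell ASPECT=gu, GRD=ra:
underlying: eszovu-us-ka
1. e -> o, i -> u / B C0 _: no change
2. f -> v, k -> g, p -> b, s -> z, t -> d / _ Z: fires at position(s) 2: ezzovuuska
surface: ezzovuuska

cell ASPECT=ta, GRD=pa:
underlying: eszovu-ru-le
1. e -> o, i -> u / B C0 _: fires at position(s) 10: eszovurulo
2. f -> v, k -> g, p -> b, s -> z, t -> d / _ Z: fires at position(s) 2: ezzovurulo
surface: ezzovurulo

cell ASPECT=du, GRD=ne:
underlying: eszovu-el-ebi
1. e -> o, i -> u / B C0 _: fires at position(s) 7: eszovuolebi
2. f -> v, k -> g, p -> b, s -> z, t -> d / _ Z: fires at position(s) 2: ezzovuolebi
surface: ezzovuolebi


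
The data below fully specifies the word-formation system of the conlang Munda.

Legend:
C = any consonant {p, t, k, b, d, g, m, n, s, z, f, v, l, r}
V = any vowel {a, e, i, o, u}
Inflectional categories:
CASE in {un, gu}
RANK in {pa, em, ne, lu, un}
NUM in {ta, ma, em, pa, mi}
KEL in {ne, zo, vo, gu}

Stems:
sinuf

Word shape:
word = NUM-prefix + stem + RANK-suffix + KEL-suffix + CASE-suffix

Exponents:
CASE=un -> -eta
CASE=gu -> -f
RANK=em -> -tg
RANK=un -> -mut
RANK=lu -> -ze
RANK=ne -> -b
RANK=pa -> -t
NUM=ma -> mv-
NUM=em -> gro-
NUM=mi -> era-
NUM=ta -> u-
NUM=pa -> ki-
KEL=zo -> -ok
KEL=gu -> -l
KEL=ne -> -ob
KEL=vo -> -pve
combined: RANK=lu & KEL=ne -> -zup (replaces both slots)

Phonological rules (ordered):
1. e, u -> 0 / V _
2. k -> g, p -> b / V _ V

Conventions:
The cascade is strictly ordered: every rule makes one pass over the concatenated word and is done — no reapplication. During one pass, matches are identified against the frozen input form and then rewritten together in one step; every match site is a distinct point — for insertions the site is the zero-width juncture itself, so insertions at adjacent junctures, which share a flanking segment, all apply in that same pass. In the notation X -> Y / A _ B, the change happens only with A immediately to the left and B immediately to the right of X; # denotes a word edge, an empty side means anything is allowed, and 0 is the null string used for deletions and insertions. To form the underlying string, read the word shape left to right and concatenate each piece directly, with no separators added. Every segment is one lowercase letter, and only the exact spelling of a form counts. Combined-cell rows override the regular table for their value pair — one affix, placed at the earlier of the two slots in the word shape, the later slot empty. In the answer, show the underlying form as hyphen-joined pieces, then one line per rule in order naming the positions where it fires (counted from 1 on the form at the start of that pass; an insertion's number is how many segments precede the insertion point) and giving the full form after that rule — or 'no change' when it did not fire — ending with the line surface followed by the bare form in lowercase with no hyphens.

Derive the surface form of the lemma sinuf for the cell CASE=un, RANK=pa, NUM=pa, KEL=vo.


underlying: ki-sinuf-t-pve-eta
1. e, u -> 0 / V _: fires at position(s) 12: kisinuftpveta
2. k -> g, p -> b / V _ V: no change
surface: kisinuftpveta


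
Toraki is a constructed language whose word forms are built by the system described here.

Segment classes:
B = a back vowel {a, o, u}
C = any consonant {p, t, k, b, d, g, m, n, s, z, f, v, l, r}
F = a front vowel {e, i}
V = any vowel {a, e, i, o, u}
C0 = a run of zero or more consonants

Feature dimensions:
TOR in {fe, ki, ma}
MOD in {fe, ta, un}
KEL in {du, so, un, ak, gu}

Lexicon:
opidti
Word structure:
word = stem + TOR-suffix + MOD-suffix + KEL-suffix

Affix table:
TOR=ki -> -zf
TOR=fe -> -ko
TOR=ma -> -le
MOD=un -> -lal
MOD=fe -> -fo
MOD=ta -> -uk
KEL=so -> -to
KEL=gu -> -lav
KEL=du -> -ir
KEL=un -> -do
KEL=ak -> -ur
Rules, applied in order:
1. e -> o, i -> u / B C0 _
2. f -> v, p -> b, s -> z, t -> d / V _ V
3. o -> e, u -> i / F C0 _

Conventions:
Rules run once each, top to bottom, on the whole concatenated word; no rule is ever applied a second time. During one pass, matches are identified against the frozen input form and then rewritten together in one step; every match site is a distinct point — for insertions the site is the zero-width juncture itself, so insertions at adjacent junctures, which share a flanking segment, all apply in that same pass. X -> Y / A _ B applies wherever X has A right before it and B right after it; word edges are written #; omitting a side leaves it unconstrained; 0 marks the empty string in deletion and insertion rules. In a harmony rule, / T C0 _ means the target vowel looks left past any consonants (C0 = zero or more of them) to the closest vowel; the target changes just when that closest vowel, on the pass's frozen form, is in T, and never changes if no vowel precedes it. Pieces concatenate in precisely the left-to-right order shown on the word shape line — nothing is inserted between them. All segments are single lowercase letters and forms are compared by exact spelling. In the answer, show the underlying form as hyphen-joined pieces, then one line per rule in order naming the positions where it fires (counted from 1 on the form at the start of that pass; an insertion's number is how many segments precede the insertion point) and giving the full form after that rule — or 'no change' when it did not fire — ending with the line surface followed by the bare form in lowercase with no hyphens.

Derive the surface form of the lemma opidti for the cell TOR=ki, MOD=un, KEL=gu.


underlying: opidti-zf-lal-lav
1. e -> o, i -> u / B C0 _: fires at position(s) 3: opudtizflallav
2. f -> v, p -> b, s -> z, t -> d / V _ V: fires at position(s) 2: obudtizflallav
3. o -> e, u -> i / F C0 _: no change
surface: obudtizflallav


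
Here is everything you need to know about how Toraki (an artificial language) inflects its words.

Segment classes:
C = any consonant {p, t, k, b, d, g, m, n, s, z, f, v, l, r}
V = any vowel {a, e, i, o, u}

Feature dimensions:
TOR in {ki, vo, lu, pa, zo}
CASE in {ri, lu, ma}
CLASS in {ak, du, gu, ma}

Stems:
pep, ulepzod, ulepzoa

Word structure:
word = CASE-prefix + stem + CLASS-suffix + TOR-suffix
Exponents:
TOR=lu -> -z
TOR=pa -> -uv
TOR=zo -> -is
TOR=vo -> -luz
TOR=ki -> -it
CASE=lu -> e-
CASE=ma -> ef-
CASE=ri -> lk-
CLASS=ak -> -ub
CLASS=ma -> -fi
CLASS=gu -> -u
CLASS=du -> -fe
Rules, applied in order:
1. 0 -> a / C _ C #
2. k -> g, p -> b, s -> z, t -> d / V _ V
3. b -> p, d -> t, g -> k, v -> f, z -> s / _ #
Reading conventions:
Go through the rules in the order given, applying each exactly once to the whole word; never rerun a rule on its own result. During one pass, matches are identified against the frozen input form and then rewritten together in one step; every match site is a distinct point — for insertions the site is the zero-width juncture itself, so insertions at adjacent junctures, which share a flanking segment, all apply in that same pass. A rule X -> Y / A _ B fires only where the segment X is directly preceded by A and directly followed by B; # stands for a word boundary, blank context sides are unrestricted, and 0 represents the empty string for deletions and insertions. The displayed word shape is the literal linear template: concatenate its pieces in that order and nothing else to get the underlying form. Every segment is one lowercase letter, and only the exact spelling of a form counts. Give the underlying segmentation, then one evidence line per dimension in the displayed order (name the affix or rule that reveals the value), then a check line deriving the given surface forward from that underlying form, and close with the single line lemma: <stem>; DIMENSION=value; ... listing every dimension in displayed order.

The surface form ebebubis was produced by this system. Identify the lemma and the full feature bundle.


underlying: e-pep-ub-is
TOR=zo - signalled by the affix -is
CASE=lu - signalled by the affix e-
CLASS=ak - signalled by the affix -ub
check: epepubis -> epepubis -> ebebubis -> ebebubis
lemma: pep; TOR=zo; CASE=lu; CLASS=ak


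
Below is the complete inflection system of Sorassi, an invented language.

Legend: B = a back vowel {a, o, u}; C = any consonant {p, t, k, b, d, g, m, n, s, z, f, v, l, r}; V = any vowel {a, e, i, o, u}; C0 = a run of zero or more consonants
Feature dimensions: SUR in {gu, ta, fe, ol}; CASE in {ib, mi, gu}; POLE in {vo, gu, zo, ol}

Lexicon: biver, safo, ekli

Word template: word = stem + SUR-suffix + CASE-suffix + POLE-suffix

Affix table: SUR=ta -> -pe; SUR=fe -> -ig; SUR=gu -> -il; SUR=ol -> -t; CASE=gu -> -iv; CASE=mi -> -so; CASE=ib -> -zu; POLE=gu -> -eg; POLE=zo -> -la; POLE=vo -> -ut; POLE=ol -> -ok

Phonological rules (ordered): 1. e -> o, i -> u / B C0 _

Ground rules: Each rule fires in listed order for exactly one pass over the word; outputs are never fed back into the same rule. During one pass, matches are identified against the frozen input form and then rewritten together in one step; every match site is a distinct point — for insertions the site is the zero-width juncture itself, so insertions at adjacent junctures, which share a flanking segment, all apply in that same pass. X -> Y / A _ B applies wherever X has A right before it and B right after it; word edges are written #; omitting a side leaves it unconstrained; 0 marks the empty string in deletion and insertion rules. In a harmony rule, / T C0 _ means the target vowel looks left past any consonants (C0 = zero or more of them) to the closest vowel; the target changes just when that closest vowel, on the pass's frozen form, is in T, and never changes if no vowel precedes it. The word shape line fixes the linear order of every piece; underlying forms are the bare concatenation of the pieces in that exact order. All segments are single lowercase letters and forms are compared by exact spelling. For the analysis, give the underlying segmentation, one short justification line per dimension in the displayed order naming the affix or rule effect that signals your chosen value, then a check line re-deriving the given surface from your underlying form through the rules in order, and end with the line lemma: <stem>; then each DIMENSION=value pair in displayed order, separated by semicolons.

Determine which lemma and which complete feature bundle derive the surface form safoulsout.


underlying: safo-il-so-ut
SUR=gu - signalled by the affix -il
CASE=mi - signalled by the affix -so
POLE=vo - signalled by the affix -ut
check: safoilsout -> safoulsout
lemma: safo; SUR=gu; CASE=mi; POLE=vo


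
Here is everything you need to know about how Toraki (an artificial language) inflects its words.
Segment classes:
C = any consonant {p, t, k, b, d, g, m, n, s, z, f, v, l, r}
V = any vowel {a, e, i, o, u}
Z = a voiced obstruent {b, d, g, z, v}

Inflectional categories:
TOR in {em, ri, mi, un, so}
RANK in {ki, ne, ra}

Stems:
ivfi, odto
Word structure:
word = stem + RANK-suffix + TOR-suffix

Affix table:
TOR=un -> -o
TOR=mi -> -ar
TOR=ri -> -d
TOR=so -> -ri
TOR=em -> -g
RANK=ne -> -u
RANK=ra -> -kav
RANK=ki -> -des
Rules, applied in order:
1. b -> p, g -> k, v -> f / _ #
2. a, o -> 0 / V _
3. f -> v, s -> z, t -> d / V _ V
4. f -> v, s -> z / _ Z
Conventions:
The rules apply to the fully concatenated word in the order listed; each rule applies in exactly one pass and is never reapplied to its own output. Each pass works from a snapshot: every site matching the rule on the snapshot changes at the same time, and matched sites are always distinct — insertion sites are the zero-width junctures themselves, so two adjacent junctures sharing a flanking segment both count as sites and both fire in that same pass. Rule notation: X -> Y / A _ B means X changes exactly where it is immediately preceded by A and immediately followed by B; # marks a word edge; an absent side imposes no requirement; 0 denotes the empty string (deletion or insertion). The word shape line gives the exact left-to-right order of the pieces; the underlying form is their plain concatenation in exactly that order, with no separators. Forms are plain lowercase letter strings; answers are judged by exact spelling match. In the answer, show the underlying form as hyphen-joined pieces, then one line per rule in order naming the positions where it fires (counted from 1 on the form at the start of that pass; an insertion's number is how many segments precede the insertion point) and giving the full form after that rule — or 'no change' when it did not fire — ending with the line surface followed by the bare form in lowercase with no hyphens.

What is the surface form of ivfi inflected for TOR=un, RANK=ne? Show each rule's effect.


underlying: ivfi-u-o
1. b -> p, g -> k, v -> f / _ #: no change
2. a, o -> 0 / V _: fires at position(s) 6: ivfiu
3. f -> v, s -> z, t -> d / V _ V: no change
4. f -> v, s -> z / _ Z: no change
surface: ivfiu


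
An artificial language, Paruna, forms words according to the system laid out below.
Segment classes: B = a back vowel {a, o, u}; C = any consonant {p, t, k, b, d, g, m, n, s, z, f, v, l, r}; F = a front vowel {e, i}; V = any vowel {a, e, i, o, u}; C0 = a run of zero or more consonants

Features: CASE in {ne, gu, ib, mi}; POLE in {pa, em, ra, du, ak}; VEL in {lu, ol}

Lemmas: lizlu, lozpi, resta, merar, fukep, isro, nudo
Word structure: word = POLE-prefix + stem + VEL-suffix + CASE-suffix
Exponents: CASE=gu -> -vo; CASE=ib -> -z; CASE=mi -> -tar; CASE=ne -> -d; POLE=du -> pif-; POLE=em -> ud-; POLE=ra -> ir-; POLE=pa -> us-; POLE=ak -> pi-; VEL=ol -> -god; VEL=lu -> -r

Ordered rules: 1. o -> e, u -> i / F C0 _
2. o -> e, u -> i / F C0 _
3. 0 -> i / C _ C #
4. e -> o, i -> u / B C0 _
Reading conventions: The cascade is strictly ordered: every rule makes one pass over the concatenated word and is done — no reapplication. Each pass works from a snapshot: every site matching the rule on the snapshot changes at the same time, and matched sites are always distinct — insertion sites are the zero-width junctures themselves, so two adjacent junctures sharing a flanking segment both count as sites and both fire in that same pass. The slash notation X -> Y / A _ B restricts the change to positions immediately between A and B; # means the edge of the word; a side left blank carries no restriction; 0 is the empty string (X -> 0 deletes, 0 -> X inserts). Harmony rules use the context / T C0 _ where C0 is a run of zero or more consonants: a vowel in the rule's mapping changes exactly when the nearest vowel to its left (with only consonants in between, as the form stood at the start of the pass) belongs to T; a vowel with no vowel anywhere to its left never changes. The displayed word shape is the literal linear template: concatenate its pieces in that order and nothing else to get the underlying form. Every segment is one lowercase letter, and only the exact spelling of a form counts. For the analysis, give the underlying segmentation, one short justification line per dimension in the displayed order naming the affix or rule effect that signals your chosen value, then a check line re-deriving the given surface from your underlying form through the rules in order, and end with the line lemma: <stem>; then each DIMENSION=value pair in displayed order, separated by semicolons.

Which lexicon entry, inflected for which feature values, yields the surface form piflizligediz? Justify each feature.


underlying: pif-lizlu-god-z
CASE=ib - signalled by the affix -z
POLE=du - signalled by the affix pif-
VEL=ol - signalled by the affix -god
check: piflizlugodz -> piflizligodz -> piflizligedz -> piflizligediz -> piflizligediz
lemma: lizlu; CASE=ib; POLE=du; VEL=ol


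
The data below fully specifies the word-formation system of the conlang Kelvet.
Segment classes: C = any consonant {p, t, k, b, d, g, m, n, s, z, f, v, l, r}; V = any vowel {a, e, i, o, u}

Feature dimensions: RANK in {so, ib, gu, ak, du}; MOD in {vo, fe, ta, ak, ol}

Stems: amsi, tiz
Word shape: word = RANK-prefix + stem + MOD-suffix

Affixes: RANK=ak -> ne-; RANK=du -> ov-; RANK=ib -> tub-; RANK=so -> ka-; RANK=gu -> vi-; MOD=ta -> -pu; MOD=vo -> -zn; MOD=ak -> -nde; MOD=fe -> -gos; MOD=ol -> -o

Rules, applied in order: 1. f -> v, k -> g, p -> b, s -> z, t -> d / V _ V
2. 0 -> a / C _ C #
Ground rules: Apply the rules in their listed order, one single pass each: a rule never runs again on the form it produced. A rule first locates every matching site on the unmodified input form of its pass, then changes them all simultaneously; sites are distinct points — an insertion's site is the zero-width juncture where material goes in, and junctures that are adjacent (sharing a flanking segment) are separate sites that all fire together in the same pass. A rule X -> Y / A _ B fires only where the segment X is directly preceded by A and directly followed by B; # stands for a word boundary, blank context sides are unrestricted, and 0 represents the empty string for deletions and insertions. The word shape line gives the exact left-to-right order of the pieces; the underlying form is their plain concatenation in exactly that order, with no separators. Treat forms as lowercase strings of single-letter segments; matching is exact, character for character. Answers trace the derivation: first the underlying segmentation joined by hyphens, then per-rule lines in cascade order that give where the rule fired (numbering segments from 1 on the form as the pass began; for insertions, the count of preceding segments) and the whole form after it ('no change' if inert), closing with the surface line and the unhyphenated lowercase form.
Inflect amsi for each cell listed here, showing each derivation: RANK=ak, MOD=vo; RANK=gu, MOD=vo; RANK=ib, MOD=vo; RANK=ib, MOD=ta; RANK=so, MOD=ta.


cell RANK=ak, MOD=vo:
underlying: ne-amsi-zn
1. f -> v, k -> g, p -> b, s -> z, t -> d / V _ V: no change
2. 0 -> a / C _ C #: inserts after position(s) 7: neamsizan
surface: neamsizan

cell RANK=gu, MOD=vo:
underlying: vi-amsi-zn
1. f -> v, k -> g, p -> b, s -> z, t -> d / V _ V: no change
2. 0 -> a / C _ C #: inserts after position(s) 7: viamsizan
surface: viamsizan

cell RANK=ib, MOD=vo:
underlying: tub-amsi-zn
1. f -> v, k -> g, p -> b, s -> z, t -> d / V _ V: no change
2. 0 -> a / C _ C #: inserts after position(s) 8: tubamsizan
surface: tubamsizan

cell RANK=ib, MOD=ta:
underlying: tub-amsi-pu
1. f -> v, k -> g, p -> b, s -> z, t -> d / V _ V: fires at position(s) 8: tubamsibu
2. 0 -> a / C _ C #: no change
surface: tubamsibu

cell RANK=so, MOD=ta:
underlying: ka-amsi-pu
1. f -> v, k -> g, p -> b, s -> z, t -> d / V _ V: fires at position(s) 7: kaamsibu
2. 0 -> a / C _ C #: no change
surface: kaamsibu


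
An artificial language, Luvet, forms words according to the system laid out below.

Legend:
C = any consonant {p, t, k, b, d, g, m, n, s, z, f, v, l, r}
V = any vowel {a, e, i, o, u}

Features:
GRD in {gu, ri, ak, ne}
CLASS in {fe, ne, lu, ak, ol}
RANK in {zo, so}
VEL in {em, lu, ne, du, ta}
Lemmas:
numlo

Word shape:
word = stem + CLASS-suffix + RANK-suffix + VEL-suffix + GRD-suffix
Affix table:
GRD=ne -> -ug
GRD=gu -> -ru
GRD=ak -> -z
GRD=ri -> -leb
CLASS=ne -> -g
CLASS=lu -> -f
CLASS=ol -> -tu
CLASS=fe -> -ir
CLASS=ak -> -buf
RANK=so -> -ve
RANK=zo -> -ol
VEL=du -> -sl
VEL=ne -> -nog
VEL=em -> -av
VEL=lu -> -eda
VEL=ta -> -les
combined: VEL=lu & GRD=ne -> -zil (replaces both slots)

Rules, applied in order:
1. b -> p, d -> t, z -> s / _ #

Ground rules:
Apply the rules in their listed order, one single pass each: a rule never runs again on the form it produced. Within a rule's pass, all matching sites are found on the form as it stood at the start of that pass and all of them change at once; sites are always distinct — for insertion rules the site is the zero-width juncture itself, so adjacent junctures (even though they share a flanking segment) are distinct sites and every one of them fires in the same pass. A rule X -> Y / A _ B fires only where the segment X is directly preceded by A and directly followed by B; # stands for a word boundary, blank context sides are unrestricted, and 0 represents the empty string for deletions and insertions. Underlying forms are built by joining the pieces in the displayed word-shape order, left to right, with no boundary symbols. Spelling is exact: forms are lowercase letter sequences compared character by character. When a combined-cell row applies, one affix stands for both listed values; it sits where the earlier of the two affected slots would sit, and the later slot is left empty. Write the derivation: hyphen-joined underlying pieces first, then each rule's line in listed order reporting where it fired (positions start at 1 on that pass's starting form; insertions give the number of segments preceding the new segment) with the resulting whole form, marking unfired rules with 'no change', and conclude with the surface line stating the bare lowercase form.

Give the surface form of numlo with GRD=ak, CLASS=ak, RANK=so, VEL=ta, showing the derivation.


underlying: numlo-buf-ve-les-z
1. b -> p, d -> t, z -> s / _ #: fires at position(s) 14: numlobufveless
surface: numlobufveless


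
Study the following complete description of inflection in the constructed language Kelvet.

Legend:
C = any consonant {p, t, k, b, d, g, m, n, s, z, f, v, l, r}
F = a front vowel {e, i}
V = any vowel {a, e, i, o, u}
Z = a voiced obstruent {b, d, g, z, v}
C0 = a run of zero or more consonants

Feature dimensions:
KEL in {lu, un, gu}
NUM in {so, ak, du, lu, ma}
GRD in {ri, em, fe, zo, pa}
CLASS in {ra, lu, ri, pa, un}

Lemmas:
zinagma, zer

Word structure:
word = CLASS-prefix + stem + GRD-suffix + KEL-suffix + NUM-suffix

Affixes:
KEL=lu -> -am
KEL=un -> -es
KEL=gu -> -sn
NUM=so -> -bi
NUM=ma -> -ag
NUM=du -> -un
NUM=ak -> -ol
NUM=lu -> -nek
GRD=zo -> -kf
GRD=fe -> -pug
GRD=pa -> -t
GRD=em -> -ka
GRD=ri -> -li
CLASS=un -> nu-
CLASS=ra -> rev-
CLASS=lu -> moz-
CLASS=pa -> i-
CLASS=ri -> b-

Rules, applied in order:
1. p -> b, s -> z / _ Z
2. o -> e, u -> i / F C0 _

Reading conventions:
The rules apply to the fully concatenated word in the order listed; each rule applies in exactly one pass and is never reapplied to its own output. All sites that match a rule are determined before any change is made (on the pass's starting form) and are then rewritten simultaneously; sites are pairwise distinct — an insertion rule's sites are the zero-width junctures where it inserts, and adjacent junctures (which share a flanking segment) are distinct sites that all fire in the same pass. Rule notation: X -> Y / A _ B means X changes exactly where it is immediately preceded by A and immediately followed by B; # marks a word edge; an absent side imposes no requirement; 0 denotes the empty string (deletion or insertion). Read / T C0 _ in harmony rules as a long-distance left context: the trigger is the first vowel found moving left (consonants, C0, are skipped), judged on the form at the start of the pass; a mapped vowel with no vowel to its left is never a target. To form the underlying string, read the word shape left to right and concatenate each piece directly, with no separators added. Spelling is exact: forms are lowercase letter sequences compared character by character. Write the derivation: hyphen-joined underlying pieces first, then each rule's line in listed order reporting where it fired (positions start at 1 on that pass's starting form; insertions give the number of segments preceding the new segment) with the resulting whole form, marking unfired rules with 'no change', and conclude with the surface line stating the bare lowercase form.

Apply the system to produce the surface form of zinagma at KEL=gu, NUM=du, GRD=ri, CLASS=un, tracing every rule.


underlying: nu-zinagma-li-sn-un
1. p -> b, s -> z / _ Z: no change
2. o -> e, u -> i / F C0 _: fires at position(s) 14: nuzinagmalisnin
surface: nuzinagmalisnin


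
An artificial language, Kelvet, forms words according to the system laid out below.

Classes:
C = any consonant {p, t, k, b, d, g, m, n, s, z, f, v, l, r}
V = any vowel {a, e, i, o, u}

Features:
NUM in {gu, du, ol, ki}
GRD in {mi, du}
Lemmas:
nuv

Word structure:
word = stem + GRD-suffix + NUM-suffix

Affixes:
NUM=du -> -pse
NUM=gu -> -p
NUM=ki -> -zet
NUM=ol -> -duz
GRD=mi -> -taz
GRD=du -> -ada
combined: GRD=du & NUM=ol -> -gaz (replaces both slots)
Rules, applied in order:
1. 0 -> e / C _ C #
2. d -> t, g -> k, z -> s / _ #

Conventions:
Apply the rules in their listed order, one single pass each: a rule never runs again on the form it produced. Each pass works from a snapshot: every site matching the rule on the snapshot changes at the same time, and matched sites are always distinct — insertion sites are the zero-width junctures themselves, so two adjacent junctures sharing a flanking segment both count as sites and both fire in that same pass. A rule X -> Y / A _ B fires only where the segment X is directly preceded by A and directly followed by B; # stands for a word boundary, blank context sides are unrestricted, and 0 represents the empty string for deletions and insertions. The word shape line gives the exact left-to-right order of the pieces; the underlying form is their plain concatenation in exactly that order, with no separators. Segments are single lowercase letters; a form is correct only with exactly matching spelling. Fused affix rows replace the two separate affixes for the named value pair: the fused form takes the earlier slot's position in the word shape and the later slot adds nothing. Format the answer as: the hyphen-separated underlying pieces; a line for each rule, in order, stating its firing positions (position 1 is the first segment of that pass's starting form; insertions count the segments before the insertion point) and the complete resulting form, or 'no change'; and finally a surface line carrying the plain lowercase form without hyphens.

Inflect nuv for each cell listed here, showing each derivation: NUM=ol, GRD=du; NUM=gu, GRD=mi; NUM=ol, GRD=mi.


cell NUM=ol, GRD=du:
underlying: nuv-gaz
1. 0 -> e / C _ C #: no change
2. d -> t, g -> k, z -> s / _ #: fires at position(s) 6: nuvgas
surface: nuvgas

cell NUM=gu, GRD=mi:
underlying: nuv-taz-p
1. 0 -> e / C _ C #: inserts after position(s) 6: nuvtazep
2. d -> t, g -> k, z -> s / _ #: no change
surface: nuvtazep

cell NUM=ol, GRD=mi:
underlying: nuv-taz-duz
1. 0 -> e / C _ C #: no change
2. d -> t, g -> k, z -> s / _ #: fires at position(s) 9: nuvtazdus
surface: nuvtazdus


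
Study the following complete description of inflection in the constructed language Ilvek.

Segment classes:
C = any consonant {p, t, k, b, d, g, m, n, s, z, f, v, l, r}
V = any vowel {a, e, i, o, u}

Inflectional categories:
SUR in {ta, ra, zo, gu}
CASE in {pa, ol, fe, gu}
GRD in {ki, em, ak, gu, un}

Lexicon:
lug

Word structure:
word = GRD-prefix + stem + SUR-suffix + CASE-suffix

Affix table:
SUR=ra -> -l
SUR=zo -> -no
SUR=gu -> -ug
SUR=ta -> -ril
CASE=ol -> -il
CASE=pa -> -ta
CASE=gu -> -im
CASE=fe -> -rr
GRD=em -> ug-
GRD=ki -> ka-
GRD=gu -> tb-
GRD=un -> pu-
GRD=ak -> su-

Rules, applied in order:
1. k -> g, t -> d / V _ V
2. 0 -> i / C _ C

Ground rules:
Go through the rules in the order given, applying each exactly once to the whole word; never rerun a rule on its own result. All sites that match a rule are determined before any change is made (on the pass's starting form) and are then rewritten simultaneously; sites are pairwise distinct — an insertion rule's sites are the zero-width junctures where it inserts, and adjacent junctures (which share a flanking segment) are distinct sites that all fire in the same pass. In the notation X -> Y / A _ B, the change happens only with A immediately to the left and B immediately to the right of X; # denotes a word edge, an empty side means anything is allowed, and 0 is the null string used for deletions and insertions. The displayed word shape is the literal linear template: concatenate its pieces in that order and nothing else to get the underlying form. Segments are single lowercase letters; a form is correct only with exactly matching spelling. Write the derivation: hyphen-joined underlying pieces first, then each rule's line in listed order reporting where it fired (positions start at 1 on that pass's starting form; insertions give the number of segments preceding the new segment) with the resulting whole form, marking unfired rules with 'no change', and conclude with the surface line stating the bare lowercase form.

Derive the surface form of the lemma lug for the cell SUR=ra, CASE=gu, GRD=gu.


underlying: tb-lug-l-im
1. k -> g, t -> d / V _ V: no change
2. 0 -> i / C _ C: inserts after position(s) 1, 2, 5: tibilugilim
surface: tibilugilim


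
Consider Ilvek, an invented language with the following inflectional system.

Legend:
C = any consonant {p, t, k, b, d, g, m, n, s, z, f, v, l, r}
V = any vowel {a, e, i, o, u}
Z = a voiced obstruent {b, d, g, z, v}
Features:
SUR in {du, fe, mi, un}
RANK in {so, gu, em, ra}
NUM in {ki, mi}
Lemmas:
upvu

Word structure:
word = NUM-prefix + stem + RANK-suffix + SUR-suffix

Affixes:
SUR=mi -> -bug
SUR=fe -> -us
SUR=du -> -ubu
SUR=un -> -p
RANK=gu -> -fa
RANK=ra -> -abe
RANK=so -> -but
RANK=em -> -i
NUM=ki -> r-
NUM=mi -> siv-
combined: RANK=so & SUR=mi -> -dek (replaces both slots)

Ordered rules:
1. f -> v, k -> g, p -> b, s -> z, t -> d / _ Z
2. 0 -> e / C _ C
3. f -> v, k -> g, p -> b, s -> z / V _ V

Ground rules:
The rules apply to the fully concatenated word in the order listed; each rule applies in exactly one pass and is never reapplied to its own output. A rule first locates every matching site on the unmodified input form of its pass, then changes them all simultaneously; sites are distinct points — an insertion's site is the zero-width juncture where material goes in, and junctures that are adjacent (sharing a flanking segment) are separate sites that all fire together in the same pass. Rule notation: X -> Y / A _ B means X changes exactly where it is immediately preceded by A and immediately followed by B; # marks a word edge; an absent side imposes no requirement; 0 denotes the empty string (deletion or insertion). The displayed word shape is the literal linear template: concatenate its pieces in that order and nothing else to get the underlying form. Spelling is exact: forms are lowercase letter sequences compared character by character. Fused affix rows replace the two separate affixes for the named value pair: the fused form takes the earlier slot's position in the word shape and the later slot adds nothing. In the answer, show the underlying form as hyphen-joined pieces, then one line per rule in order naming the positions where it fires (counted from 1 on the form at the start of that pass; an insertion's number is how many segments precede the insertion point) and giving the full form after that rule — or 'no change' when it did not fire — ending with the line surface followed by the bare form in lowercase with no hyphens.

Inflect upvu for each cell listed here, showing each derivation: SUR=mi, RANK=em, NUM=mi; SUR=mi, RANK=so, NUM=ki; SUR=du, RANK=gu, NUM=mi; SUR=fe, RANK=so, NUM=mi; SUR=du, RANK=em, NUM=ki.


cell SUR=mi, RANK=em, NUM=mi:
underlying: siv-upvu-i-bug
1. f -> v, k -> g, p -> b, s -> z, t -> d / _ Z: fires at position(s) 5: sivubvuibug
2. 0 -> e / C _ C: inserts after position(s) 5: sivubevuibug
3. f -> v, k -> g, p -> b, s -> z / V _ V: no change
surface: sivubevuibug

cell SUR=mi, RANK=so, NUM=ki:
underlying: r-upvu-dek
1. f -> v, k -> g, p -> b, s -> z, t -> d / _ Z: fires at position(s) 3: rubvudek
2. 0 -> e / C _ C: inserts after position(s) 3: rubevudek
3. f -> v, k -> g, p -> b, s -> z / V _ V: no change
surface: rubevudek

cell SUR=du, RANK=gu, NUM=mi:
underlying: siv-upvu-fa-ubu
1. f -> v, k -> g, p -> b, s -> z, t -> d / _ Z: fires at position(s) 5: sivubvufaubu
2. 0 -> e / C _ C: inserts after position(s) 5: sivubevufaubu
3. f -> v, k -> g, p -> b, s -> z / V _ V: fires at position(s) 9: sivubevuvaubu
surface: sivubevuvaubu

cell SUR=fe, RANK=so, NUM=mi:
underlying: siv-upvu-but-us
1. f -> v, k -> g, p -> b, s -> z, t -> d / _ Z: fires at position(s) 5: sivubvubutus
2. 0 -> e / C _ C: inserts after position(s) 5: sivubevubutus
3. f -> v, k -> g, p -> b, s -> z / V _ V: no change
surface: sivubevubutus

cell SUR=du, RANK=em, NUM=ki:
underlying: r-upvu-i-ubu
1. f -> v, k -> g, p -> b, s -> z, t -> d / _ Z: fires at position(s) 3: rubvuiubu
2. 0 -> e / C _ C: inserts after position(s) 3: rubevuiubu
3. f -> v, k -> g, p -> b, s -> z / V _ V: no change
surface: rubevuiubu
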